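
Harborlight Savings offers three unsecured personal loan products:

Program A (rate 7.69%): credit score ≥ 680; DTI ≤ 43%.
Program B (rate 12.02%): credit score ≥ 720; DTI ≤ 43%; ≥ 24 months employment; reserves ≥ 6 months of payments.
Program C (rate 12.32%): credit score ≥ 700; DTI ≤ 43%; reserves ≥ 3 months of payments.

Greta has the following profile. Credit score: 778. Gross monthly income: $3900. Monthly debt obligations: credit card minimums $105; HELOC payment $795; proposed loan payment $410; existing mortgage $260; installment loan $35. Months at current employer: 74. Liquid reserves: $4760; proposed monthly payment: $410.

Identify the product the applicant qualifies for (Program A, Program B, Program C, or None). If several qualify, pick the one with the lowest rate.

Total debts = (105 + 795 + 410 + 260 + 35) = 1,605; DTI = 1,605/3,900 = 41.2%.
Reserves = 4,760/410 = 11.6 months.
Program A: score 778 ≥ 680; DTI 41.2% ≤ 43% → qualifies.
Program B: score 778 ≥ 720; DTI 41.2% ≤ 43%; employment 74 ≥ 24 mo; reserves 11.6 ≥ 6 mo → qualifies.
Program C: score 778 ≥ 700; DTI 41.2% ≤ 43%; reserves 11.6 ≥ 3 mo → qualifies.
Qualifying: Program A, Program B, Program C. Lowest rate is 7.69% → Program A.

Program A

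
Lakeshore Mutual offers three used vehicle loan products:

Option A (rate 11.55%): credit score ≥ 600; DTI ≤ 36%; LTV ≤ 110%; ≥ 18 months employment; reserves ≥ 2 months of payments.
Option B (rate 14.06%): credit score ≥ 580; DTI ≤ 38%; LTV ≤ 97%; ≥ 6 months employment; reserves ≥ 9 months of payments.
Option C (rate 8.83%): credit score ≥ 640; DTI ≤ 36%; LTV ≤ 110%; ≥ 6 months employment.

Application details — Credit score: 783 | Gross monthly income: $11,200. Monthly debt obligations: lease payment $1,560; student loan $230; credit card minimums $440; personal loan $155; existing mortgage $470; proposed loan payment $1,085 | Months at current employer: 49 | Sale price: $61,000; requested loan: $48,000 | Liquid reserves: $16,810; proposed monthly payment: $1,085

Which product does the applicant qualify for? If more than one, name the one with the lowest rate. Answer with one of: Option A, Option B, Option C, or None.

Option C

Total debts = (1,560 + 230 + 440 + 155 + 470 + 1,085) = 3,940; DTI = 3,940/11,200 = 35.2%.
LTV = 48,000/61,000 = 78.7%.
Reserves = 16,810/1,085 = 15.5 months.
Option A: score 783 ≥ 600; DTI 35.2% ≤ 36%; LTV 78.7% ≤ 110%; employment 49 ≥ 18 mo; reserves 15.5 ≥ 2 mo → qualifies.
Option B: score 783 ≥ 580; DTI 35.2% ≤ 38%; LTV 78.7% ≤ 97%; employment 49 ≥ 6 mo; reserves 15.5 ≥ 9 mo → qualifies.
Option C: score 783 ≥ 640; DTI 35.2% ≤ 36%; LTV 78.7% ≤ 110%; employment 49 ≥ 6 mo → qualifies.
Qualifying: Option A, Option B, Option C. Lowest rate is 8.83% → Option C.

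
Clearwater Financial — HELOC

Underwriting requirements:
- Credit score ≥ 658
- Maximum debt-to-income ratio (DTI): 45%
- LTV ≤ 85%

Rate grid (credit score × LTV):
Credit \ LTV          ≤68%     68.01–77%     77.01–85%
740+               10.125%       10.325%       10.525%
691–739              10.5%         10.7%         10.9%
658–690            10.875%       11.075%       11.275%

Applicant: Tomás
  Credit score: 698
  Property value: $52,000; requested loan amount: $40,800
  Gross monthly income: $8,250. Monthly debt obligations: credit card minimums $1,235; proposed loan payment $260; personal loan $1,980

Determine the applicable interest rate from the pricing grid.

10.9%

Credit score 698 ≥ 658; Total monthly debts = (1,235 + 260 + 1,980) = 3,475. Debt-to-income = 3,475/8,250 = 42.1% — meets 45% limit
LTV = 40,800/52,000 = 78.5% ≤ 85%
Row: 698 falls in 691–739. Column: 78.5% falls in 77.01–85%. Rate = 10.9%.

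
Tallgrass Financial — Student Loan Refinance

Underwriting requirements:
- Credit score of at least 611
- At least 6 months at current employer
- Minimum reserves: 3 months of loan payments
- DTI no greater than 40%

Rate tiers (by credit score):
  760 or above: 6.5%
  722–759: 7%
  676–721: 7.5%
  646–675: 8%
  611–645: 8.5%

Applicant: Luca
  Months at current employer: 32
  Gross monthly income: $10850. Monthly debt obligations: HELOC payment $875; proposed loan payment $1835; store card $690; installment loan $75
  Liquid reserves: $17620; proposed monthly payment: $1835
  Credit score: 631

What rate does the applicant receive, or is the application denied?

Approved at 8.5%

Credit score 631 ≥ 611 (meets minimum)
Employment 32 ≥ 6 months
Total monthly debts = (875 + 1,835 + 690 + 75) = 3,475. DTI = 3,475/10,850 = 32% ≤ 40%
Reserves = 17,620/1,835 = 9.6 months ≥ 3
All requirements met. Score 631 falls in the 611–645 tier → 8.5%.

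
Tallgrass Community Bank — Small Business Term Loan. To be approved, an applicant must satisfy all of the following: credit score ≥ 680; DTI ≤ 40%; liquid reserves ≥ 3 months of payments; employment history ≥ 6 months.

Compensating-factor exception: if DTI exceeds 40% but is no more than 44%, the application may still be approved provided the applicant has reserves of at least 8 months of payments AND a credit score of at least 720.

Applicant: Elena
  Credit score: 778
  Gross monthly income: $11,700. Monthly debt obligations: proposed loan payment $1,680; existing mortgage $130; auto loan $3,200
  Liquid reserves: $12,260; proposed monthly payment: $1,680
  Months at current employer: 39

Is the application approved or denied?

Credit score 778 ≥ 680 (meets base)
Total debts = (1,680 + 130 + 3,200) = 5,010. DTI = 5,010/11,700 = 42.8% > 40% — standard DTI limit exceeded.
Reserves: 12,260 ÷ 1,680 = 7.3 months (meets 3-month minimum)
Employment 39 ≥ 6 months
DTI 42.8% is within the 40%–44% exception band; checking compensating factors.
Override check — reserves: 7.3 mo (short of 8); score: 778 (ok).
Compensating-factor requirement not fully met.

Denied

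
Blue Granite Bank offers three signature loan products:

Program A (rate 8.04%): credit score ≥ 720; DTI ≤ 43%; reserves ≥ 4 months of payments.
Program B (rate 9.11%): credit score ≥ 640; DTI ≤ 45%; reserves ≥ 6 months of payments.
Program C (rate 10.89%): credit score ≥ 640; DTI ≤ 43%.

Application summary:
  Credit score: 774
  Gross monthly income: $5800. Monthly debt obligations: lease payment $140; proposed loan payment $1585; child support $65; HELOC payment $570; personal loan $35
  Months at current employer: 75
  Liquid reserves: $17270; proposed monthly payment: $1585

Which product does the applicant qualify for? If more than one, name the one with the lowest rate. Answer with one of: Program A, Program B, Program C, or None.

Total debts = (140 + 1,585 + 65 + 570 + 35) = 2,395; DTI = 2,395/5,800 = 41.3%.
Reserves = 17,270/1,585 = 10.9 months.
Program A: score 774 ≥ 720; DTI 41.3% ≤ 43%; reserves 10.9 ≥ 4 mo → qualifies.
Program B: score 774 ≥ 640; DTI 41.3% ≤ 45%; reserves 10.9 ≥ 6 mo → qualifies.
Program C: score 774 ≥ 640; DTI 41.3% ≤ 43% → qualifies.
Qualifying: Program A, Program B, Program C. Lowest rate is 8.04% → Program A.

Program A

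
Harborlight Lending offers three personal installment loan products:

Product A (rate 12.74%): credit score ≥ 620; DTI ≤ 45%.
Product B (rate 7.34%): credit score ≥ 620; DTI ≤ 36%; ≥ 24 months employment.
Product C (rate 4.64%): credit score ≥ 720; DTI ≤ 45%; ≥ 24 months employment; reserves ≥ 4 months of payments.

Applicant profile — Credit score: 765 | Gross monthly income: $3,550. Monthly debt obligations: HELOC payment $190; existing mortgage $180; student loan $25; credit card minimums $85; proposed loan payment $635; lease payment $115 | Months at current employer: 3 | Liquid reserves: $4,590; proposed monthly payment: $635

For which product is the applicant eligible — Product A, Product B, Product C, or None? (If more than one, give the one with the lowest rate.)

Total debts = (190 + 180 + 25 + 85 + 635 + 115) = 1,230; DTI = 1,230/3,550 = 34.6%.
Reserves = 4,590/635 = 7.2 months.
Product A: score 765 ≥ 620; DTI 34.6% ≤ 45% → qualifies.
Product B: score 765 ≥ 620; DTI 34.6% ≤ 36%; employment 3 < 24 mo → does not qualify.
Product C: score 765 ≥ 720; DTI 34.6% ≤ 45%; employment 3 < 24 mo; reserves 7.2 ≥ 4 mo → does not qualify.

Product A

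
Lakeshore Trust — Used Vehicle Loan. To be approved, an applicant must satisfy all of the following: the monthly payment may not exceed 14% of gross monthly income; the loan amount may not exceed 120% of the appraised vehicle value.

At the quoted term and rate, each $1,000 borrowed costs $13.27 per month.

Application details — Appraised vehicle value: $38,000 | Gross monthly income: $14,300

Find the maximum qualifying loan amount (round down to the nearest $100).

$45,600

Payment cap: 14% × $14,300 = $2,002/month.
At $13.27 per $1,000, that supports 2,002/13.27 × 1,000 ≈ $150,866 → $150,800.
LTV cap: 120% × $38,000 = $45,600 → $45,600.
Binding constraint: loan-to-value.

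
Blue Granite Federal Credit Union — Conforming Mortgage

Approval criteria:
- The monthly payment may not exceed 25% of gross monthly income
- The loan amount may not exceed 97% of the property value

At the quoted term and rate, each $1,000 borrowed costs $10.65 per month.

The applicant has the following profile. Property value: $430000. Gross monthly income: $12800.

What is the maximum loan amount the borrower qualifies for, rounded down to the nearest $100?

Payment cap: 25% × $12,800 = $3,200/month.
At $10.65 per $1,000, that supports 3,200/10.65 × 1,000 ≈ $300,469 → $300,400.
LTV cap: 97% × $430,000 = $417,100 → $417,100.
Binding constraint: payment-to-income.

$300,400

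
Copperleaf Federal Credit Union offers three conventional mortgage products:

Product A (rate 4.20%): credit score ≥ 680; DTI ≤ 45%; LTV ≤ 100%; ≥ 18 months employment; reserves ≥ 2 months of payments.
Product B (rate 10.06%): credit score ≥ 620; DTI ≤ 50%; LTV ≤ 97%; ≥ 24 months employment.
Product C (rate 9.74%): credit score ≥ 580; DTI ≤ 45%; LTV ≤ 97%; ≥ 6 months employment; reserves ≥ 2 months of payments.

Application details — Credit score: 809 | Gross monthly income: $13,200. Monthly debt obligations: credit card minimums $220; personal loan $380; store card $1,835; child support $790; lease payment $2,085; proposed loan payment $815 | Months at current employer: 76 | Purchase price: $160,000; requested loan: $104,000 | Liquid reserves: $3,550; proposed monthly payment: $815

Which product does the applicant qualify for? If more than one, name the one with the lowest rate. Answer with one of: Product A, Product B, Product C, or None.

Product B

Total debts = (220 + 380 + 1,835 + 790 + 2,085 + 815) = 6,125; DTI = 6,125/13,200 = 46.4%.
LTV = 104,000/160,000 = 65%.
Reserves = 3,550/815 = 4.4 months.
Product A: score 809 ≥ 680; DTI 46.4% > 45%; LTV 65% ≤ 100%; employment 76 ≥ 18 mo; reserves 4.4 ≥ 2 mo → does not qualify.
Product B: score 809 ≥ 620; DTI 46.4% ≤ 50%; LTV 65% ≤ 97%; employment 76 ≥ 24 mo → qualifies.
Product C: score 809 ≥ 580; DTI 46.4% > 45%; LTV 65% ≤ 97%; employment 76 ≥ 6 mo; reserves 4.4 ≥ 2 mo → does not qualify.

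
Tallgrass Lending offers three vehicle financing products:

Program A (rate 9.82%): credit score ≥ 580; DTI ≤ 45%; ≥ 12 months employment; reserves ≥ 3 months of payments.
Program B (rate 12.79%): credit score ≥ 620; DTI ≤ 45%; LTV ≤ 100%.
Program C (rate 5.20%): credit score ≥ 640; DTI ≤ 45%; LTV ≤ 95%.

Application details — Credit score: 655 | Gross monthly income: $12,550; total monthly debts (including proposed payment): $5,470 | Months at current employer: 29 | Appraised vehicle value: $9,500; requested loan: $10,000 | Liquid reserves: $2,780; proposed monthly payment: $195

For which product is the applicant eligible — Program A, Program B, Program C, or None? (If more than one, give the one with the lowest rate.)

DTI = 5,470/12,550 = 43.6%.
LTV = 10,000/9,500 = 105.3%.
Reserves = 2,780/195 = 14.3 months.
Program A: score 655 ≥ 580; DTI 43.6% ≤ 45%; employment 29 ≥ 12 mo; reserves 14.3 ≥ 3 mo → qualifies.
Program B: score 655 ≥ 620; DTI 43.6% ≤ 45%; LTV 105.3% > 100% → does not qualify.
Program C: score 655 ≥ 640; DTI 43.6% ≤ 45%; LTV 105.3% > 95% → does not qualify.

Program A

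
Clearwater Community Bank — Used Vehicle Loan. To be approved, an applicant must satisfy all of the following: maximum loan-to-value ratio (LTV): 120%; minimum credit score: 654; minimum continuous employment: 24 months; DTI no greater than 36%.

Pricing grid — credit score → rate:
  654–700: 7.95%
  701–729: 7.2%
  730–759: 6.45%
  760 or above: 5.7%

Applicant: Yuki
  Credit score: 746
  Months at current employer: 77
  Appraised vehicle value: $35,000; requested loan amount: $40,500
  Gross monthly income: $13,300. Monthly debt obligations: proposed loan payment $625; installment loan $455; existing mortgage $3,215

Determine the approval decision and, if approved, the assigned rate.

Approved at 6.45%

Credit score 746 ≥ 654 (meets minimum)
Employment 77 ≥ 24 months
LTV = 40,500/35,000 = 115.7% ≤ 120%
Total monthly debts = (625 + 455 + 3,215) = 4,295. Debt-to-income = 4,295/13,300 = 32.3% — meets 36% limit
All requirements met. Score 746 falls in the 730–759 tier → 6.45%.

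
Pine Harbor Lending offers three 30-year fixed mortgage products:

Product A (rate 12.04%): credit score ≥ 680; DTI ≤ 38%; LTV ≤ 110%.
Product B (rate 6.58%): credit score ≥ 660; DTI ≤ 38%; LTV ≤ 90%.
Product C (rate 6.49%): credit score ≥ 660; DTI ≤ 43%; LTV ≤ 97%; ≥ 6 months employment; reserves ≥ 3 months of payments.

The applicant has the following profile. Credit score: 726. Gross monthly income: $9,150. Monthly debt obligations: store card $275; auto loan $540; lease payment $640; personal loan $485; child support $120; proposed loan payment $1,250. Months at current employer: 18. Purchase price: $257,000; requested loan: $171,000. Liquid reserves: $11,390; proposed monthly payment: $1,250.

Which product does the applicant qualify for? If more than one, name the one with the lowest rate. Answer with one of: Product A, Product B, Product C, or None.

Product C

Total debts = (275 + 540 + 640 + 485 + 120 + 1,250) = 3,310; DTI = 3,310/9,150 = 36.2%.
LTV = 171,000/257,000 = 66.5%.
Reserves = 11,390/1,250 = 9.1 months.
Product A: score 726 ≥ 680; DTI 36.2% ≤ 38%; LTV 66.5% ≤ 110% → qualifies.
Product B: score 726 ≥ 660; DTI 36.2% ≤ 38%; LTV 66.5% ≤ 90% → qualifies.
Product C: score 726 ≥ 660; DTI 36.2% ≤ 43%; LTV 66.5% ≤ 97%; employment 18 ≥ 6 mo; reserves 9.1 ≥ 3 mo → qualifies.
Qualifying: Product A, Product B, Product C. Lowest rate is 6.49% → Product C.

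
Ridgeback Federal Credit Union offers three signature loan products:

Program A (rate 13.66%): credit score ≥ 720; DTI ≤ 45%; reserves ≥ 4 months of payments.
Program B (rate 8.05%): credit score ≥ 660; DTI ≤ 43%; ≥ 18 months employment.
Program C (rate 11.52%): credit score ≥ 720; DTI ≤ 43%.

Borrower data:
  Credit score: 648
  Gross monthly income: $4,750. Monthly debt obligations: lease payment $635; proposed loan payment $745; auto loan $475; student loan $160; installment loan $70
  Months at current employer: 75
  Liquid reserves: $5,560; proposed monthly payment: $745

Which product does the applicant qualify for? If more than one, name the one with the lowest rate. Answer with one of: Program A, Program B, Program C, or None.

None

Total debts = (635 + 745 + 475 + 160 + 70) = 2,085; DTI = 2,085/4,750 = 43.9%.
Reserves = 5,560/745 = 7.5 months.
Program A: score 648 < 720; DTI 43.9% ≤ 45%; reserves 7.5 ≥ 4 mo → does not qualify.
Program B: score 648 < 660; DTI 43.9% > 43%; employment 75 ≥ 18 mo → does not qualify.
Program C: score 648 < 720; DTI 43.9% > 43% → does not qualify.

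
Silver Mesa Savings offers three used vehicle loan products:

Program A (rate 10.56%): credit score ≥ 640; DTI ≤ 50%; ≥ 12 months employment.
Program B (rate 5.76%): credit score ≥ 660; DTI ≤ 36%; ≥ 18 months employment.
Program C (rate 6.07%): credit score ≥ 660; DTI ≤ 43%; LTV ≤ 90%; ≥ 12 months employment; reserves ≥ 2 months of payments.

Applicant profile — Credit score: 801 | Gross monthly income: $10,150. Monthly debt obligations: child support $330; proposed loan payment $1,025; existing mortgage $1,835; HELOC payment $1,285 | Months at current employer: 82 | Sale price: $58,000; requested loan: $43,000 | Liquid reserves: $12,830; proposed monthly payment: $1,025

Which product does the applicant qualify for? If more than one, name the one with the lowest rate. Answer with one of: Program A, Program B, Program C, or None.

Total debts = (330 + 1,025 + 1,835 + 1,285) = 4,475; DTI = 4,475/10,150 = 44.1%.
LTV = 43,000/58,000 = 74.1%.
Reserves = 12,830/1,025 = 12.5 months.
Program A: score 801 ≥ 640; DTI 44.1% ≤ 50%; employment 82 ≥ 12 mo → qualifies.
Program B: score 801 ≥ 660; DTI 44.1% > 36%; employment 82 ≥ 18 mo → does not qualify.
Program C: score 801 ≥ 660; DTI 44.1% > 43%; LTV 74.1% ≤ 90%; employment 82 ≥ 12 mo; reserves 12.5 ≥ 2 mo → does not qualify.

Program A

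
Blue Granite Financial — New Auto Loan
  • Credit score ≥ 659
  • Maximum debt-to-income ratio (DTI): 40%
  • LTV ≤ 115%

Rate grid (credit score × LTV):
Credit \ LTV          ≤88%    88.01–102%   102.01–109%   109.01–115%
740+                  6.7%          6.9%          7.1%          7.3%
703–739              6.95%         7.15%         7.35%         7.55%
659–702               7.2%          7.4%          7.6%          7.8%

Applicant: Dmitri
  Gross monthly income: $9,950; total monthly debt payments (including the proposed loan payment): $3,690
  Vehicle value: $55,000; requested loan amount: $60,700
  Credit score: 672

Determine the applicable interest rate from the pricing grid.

Credit score 672 ≥ 659; DTI: 3,690 ÷ 9,950 = 37.1%, within the 40% cap
Loan-to-value = 60,700/55,000 = 110.4% — pass (115% max)
Row: 672 falls in 659–702. Column: 110.4% falls in 109.01–115%. Rate = 7.8%.

7.8%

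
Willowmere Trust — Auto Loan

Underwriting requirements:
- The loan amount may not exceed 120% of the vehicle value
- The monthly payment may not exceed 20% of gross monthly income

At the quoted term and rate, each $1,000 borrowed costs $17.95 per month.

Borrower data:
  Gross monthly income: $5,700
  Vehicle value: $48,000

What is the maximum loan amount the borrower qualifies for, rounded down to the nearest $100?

$57,600

Payment cap: 20% × $5,700 = $1,140/month.
At $17.95 per $1,000, that supports 1,140/17.95 × 1,000 ≈ $63,509 → $63,500.
LTV cap: 120% × $48,000 = $57,600 → $57,600.
Binding constraint: loan-to-value.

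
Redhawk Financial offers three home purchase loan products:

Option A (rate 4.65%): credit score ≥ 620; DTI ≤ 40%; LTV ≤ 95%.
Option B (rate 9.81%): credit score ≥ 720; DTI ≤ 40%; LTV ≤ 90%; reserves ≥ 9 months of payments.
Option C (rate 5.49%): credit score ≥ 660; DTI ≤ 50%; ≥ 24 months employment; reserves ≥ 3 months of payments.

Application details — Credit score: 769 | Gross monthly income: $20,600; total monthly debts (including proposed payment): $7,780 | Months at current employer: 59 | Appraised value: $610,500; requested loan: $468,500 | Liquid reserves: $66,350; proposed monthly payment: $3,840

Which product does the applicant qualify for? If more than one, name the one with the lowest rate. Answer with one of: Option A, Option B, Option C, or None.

Option A

DTI = 7,780/20,600 = 37.8%.
LTV = 468,500/610,500 = 76.7%.
Reserves = 66,350/3,840 = 17.3 months.
Option A: score 769 ≥ 620; DTI 37.8% ≤ 40%; LTV 76.7% ≤ 95% → qualifies.
Option B: score 769 ≥ 720; DTI 37.8% ≤ 40%; LTV 76.7% ≤ 90%; reserves 17.3 ≥ 9 mo → qualifies.
Option C: score 769 ≥ 660; DTI 37.8% ≤ 50%; employment 59 ≥ 24 mo; reserves 17.3 ≥ 3 mo → qualifies.
Qualifying: Option A, Option B, Option C. Lowest rate is 4.65% → Option A.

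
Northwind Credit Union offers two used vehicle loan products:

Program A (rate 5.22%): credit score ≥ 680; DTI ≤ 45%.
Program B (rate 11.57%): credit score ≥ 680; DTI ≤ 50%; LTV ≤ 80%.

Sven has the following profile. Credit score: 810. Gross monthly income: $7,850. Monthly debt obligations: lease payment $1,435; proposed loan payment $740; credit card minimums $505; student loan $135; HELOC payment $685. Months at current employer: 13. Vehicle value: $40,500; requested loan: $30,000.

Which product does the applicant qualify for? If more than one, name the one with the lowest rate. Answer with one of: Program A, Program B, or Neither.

Total debts = (1,435 + 740 + 505 + 135 + 685) = 3,500; DTI = 3,500/7,850 = 44.6%.
LTV = 30,000/40,500 = 74.1%.
Program A: score 810 ≥ 680; DTI 44.6% ≤ 45% → qualifies.
Program B: score 810 ≥ 680; DTI 44.6% ≤ 50%; LTV 74.1% ≤ 80% → qualifies.
Qualifying: Program A, Program B. Lowest rate is 5.22% → Program A.

Program A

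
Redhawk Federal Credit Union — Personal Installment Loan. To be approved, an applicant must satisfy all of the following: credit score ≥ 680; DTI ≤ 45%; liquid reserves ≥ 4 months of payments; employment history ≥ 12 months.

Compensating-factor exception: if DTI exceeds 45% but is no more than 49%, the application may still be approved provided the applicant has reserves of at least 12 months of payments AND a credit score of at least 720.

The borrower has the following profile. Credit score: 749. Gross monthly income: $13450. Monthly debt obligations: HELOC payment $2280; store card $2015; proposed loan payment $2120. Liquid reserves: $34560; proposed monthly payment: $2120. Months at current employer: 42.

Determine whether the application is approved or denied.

Approved

Credit score 749 ≥ 680 (meets base)
Total debts = (2,280 + 2,015 + 2,120) = 6,415. DTI: 6,415 ÷ 13,450 = 47.7%, over the 45% base limit.
Liquid reserves cover 34,560/2,120 = 16.3 months — ≥ 4 required
Employment 42 ≥ 12 months
DTI 47.7% is within the 45%–49% exception band; checking compensating factors.
Override check — reserves: 16.3 mo (ok); score: 749 (ok).
Both override conditions satisfied; DTI exception granted.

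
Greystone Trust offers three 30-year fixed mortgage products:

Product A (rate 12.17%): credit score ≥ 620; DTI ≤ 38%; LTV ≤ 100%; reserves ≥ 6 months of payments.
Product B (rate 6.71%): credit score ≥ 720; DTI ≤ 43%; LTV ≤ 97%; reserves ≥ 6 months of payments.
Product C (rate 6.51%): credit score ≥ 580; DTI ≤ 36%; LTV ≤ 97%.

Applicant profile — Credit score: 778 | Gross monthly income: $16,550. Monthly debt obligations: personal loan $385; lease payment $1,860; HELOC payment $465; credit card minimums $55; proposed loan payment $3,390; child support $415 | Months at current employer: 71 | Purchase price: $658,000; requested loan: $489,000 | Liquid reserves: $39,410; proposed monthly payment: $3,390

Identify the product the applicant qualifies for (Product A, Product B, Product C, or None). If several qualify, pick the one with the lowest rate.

Total debts = (385 + 1,860 + 465 + 55 + 3,390 + 415) = 6,570; DTI = 6,570/16,550 = 39.7%.
LTV = 489,000/658,000 = 74.3%.
Reserves = 39,410/3,390 = 11.6 months.
Product A: score 778 ≥ 620; DTI 39.7% > 38%; LTV 74.3% ≤ 100%; reserves 11.6 ≥ 6 mo → does not qualify.
Product B: score 778 ≥ 720; DTI 39.7% ≤ 43%; LTV 74.3% ≤ 97%; reserves 11.6 ≥ 6 mo → qualifies.
Product C: score 778 ≥ 580; DTI 39.7% > 36%; LTV 74.3% ≤ 97% → does not qualify.

Product B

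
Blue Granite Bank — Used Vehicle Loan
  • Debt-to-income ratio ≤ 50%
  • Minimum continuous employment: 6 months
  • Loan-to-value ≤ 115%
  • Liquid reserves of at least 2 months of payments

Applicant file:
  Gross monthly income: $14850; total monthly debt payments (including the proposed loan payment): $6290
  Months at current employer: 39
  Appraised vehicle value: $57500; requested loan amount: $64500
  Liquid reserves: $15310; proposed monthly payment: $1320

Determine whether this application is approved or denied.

Approved

DTI: 6,290 ÷ 14,850 = 42.4%, within the 50% cap
Employment 39 ≥ 6 months
LTV = 64,500/57,500 = 112.2% ≤ 115%
Reserves: 15,310 ÷ 1,320 = 11.6 months (meets 2-month minimum)
All criteria satisfied.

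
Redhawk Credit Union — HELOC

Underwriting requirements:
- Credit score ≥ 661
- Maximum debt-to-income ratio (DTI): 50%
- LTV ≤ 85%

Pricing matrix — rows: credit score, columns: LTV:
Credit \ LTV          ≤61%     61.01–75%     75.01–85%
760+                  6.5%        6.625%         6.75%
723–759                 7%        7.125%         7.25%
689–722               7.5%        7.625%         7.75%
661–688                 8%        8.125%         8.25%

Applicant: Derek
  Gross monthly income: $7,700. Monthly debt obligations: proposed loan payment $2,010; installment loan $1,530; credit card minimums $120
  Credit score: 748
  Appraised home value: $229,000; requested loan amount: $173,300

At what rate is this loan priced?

7.25%

Credit score 748 ≥ 661; Total monthly debts = (2,010 + 1,530 + 120) = 3,660. DTI = 3,660/7,700 = 47.5% ≤ 50%
Loan-to-value = 173,300/229,000 = 75.7% — pass (85% max)
Score 748 is in the 723–759 band; LTV 75.7% is in the 75.01–85% band → 7.25%.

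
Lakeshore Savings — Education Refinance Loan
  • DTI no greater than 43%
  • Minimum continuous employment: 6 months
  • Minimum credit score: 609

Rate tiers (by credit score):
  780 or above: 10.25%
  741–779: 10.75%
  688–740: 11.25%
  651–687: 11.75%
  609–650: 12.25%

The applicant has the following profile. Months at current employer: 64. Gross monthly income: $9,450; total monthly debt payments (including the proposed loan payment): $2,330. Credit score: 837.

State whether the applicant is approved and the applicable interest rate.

Credit score 837 ≥ 609 (meets minimum)
Employment 64 ≥ 6 months
Debt-to-income = 2,330/9,450 = 24.7% — meets 43% limit
All requirements met. Score 837 falls in the 780 or above tier → 10.25%.

Approved at 10.25%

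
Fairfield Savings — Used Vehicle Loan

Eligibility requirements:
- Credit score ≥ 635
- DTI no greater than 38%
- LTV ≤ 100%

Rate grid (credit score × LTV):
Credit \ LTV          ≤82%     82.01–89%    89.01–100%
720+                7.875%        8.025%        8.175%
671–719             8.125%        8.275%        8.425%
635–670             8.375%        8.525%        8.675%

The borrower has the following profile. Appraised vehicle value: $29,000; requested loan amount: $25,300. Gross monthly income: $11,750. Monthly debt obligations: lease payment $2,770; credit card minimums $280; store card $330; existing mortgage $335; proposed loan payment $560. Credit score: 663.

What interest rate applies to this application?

Credit score 663 ≥ 635; Total monthly debts = (2,770 + 280 + 330 + 335 + 560) = 4,275. Debt-to-income = 4,275/11,750 = 36.4% — meets 38% limit
LTV = 25,300/29,000 = 87.2% ≤ 100%
Score 663 is in the 635–670 band; LTV 87.2% is in the 82.01–89% band → 8.525%.

8.525%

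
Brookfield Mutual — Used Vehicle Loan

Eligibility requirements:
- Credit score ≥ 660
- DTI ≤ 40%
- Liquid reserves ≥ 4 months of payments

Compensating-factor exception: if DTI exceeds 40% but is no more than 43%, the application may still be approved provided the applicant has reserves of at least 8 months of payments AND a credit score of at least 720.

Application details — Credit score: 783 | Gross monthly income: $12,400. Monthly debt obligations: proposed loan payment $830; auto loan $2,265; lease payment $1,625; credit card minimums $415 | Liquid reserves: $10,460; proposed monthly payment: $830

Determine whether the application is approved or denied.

Credit score 783 ≥ 660 (meets base)
Total debts = (830 + 2,265 + 1,625 + 415) = 5,135. DTI: 5,135 ÷ 12,400 = 41.4%, over the 40% base limit.
Reserves: 10,460 ÷ 830 = 12.6 months (meets 4-month minimum)
41.4% falls in the override range (40%–43%), so the compensating-factor test applies.
Override check — reserves: 12.6 mo (ok); score: 783 (ok).
Both override conditions satisfied; DTI exception granted.

Approved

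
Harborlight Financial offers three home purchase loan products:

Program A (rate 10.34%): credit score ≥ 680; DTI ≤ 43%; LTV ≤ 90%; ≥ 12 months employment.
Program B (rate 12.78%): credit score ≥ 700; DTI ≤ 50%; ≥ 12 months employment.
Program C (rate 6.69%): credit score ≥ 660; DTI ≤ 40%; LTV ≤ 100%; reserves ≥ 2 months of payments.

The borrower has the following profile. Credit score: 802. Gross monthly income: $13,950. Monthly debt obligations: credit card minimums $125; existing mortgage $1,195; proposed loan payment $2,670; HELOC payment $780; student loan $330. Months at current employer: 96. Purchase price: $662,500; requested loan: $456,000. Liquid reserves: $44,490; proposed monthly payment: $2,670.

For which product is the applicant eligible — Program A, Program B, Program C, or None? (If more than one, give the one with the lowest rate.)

Total debts = (125 + 1,195 + 2,670 + 780 + 330) = 5,100; DTI = 5,100/13,950 = 36.6%.
LTV = 456,000/662,500 = 68.8%.
Reserves = 44,490/2,670 = 16.7 months.
Program A: score 802 ≥ 680; DTI 36.6% ≤ 43%; LTV 68.8% ≤ 90%; employment 96 ≥ 12 mo → qualifies.
Program B: score 802 ≥ 700; DTI 36.6% ≤ 50%; employment 96 ≥ 12 mo → qualifies.
Program C: score 802 ≥ 660; DTI 36.6% ≤ 40%; LTV 68.8% ≤ 100%; reserves 16.7 ≥ 2 mo → qualifies.
Qualifying: Program A, Program B, Program C. Lowest rate is 6.69% → Program C.

Program C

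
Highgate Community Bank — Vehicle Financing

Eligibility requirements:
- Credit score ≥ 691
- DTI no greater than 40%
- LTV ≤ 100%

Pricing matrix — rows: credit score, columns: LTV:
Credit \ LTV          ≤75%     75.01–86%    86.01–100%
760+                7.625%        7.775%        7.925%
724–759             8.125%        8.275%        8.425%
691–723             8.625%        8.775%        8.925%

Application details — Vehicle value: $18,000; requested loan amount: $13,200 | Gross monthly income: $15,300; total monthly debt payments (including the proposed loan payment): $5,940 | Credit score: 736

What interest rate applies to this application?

8.125%

Credit score 736 ≥ 691; Debt-to-income = 5,940/15,300 = 38.8% — meets 40% limit
LTV = 13,200/18,000 = 73.3% ≤ 100%
Row: 736 falls in 724–759. Column: 73.3% falls in ≤75%. Rate = 8.125%.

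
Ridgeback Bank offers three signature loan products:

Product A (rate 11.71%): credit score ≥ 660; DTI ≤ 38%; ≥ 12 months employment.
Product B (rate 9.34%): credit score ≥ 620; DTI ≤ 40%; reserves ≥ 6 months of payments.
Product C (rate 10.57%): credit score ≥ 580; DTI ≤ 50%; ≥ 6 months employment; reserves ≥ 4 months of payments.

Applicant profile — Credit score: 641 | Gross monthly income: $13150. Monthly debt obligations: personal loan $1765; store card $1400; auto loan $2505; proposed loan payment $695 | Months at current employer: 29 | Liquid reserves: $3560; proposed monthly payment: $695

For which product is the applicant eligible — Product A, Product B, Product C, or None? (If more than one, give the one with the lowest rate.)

Product C

Total debts = (1,765 + 1,400 + 2,505 + 695) = 6,365; DTI = 6,365/13,150 = 48.4%.
Reserves = 3,560/695 = 5.1 months.
Product A: score 641 < 660; DTI 48.4% > 38%; employment 29 ≥ 12 mo → does not qualify.
Product B: score 641 ≥ 620; DTI 48.4% > 40%; reserves 5.1 < 6 mo → does not qualify.
Product C: score 641 ≥ 580; DTI 48.4% ≤ 50%; employment 29 ≥ 6 mo; reserves 5.1 ≥ 4 mo → qualifies.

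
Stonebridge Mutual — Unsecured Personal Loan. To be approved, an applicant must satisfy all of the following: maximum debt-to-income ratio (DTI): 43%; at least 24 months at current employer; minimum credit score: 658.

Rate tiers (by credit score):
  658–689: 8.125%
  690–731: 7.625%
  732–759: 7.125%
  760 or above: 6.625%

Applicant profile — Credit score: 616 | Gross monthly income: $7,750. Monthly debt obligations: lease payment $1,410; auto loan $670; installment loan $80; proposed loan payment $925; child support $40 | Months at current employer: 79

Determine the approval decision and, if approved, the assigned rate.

Denied

Credit score 616 < 658 (below minimum)
Total monthly debts = (1,410 + 670 + 80 + 925 + 40) = 3,125. DTI: 3,125 ÷ 7,750 = 40.3%, within the 43% cap
Employment 79 ≥ 24 months
Not all requirements met → denied.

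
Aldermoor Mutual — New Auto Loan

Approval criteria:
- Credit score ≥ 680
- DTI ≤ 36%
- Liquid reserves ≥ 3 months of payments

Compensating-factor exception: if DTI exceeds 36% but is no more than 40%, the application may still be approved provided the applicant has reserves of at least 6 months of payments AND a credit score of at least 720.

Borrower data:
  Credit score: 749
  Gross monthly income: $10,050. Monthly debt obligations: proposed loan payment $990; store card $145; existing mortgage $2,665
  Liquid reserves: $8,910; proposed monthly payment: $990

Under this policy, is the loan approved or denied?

Approved

Credit score 749 ≥ 680 (meets base)
Total debts = (990 + 145 + 2,665) = 3,800. DTI: 3,800 ÷ 10,050 = 37.8%, over the 36% base limit.
Reserves = 8,910/990 = 9.0 months ≥ 3
DTI 37.8% is within the 36%–40% exception band; checking compensating factors.
Reserves 9.0 ≥ 6 months; credit score 749 ≥ 720.
Both compensating conditions met → exception applies.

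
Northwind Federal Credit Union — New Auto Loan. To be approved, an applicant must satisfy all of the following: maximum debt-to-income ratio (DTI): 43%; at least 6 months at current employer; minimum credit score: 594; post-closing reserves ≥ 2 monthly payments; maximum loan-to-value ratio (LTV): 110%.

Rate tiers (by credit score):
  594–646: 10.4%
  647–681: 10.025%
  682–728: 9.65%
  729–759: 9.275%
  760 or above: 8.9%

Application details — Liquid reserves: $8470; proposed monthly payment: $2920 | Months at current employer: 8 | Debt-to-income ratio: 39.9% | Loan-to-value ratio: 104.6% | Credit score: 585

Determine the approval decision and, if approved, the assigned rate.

Denied

Credit score 585 < 594 (below minimum)
DTI 39.9% ≤ 43%
LTV 104.6% — within 110%
Employment 8 ≥ 6 months
Reserves: 8,470 ÷ 2,920 = 2.9 months (meets 2-month minimum)
Not all requirements met → denied.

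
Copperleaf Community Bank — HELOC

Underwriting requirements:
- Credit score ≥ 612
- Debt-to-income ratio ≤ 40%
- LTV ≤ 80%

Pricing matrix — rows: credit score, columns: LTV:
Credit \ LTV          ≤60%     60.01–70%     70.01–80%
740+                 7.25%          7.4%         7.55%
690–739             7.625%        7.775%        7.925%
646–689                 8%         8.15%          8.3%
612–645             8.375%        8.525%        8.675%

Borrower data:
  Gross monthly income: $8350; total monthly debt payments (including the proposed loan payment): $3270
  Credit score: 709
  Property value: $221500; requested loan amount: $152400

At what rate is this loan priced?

Credit score 709 ≥ 612; DTI: 3,270 ÷ 8,350 = 39.2%, within the 40% cap
LTV = 152,400/221,500 = 68.8% ≤ 80%
Row: 709 falls in 690–739. Column: 68.8% falls in 60.01–70%. Rate = 7.775%.

7.775%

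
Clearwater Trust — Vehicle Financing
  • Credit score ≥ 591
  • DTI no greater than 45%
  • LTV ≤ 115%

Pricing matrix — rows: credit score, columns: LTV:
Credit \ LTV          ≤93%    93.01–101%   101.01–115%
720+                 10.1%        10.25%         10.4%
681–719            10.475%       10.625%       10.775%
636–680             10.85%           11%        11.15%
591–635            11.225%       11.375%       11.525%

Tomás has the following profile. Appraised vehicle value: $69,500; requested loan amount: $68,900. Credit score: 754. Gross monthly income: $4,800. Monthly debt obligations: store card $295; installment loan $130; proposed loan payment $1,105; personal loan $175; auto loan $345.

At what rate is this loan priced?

10.25%

Credit score 754 ≥ 591; Total monthly debts = (295 + 130 + 1,105 + 175 + 345) = 2,050. Debt-to-income = 2,050/4,800 = 42.7% — meets 45% limit
LTV = 68,900/69,500 = 99.1% ≤ 115%
Row: 754 falls in 720+. Column: 99.1% falls in 93.01–101%. Rate = 10.25%.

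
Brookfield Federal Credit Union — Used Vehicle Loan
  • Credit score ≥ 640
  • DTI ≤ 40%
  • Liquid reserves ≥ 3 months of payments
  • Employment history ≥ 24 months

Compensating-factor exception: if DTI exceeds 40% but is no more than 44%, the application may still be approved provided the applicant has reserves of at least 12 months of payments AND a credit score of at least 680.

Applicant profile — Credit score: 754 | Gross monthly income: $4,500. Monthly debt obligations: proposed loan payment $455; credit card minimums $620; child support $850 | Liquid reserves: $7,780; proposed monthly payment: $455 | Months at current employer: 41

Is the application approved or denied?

Credit score 754 ≥ 640 (meets base)
Total debts = (455 + 620 + 850) = 1,925. DTI: 1,925 ÷ 4,500 = 42.8%, over the 40% base limit.
Liquid reserves cover 7,780/455 = 17.1 months — ≥ 3 required
Employment 41 ≥ 24 months
DTI 42.8% is within the 40%–44% exception band; checking compensating factors.
Reserves 17.1 ≥ 12 months; credit score 754 ≥ 680.
Both override conditions satisfied; DTI exception granted.

Approved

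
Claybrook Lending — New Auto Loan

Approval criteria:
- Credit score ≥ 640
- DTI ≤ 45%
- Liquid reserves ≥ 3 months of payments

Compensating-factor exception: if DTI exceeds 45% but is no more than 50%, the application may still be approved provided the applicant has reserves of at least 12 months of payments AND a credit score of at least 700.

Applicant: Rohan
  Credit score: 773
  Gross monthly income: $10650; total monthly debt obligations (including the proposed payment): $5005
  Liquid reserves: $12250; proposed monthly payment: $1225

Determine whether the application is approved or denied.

Credit score 773 ≥ 640 (meets base)
DTI = 5,005/10,650 = 47% > 45% — standard DTI limit exceeded.
Reserves = 12,250/1,225 = 10.0 months ≥ 3
47% falls in the override range (45%–50%), so the compensating-factor test applies.
Override check — reserves: 10.0 mo (short of 12); score: 773 (ok).
Override conditions not both satisfied; exception does not apply.

Denied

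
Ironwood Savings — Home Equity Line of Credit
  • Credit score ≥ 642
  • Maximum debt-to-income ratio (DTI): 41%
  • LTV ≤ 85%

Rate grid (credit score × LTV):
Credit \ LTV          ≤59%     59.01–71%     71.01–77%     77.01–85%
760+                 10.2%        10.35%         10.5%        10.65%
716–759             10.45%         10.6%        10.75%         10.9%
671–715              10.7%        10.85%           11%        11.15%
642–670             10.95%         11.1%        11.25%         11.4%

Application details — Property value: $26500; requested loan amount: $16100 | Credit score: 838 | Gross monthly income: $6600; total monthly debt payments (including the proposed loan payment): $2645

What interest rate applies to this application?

10.35%

Credit score 838 ≥ 642; DTI: 2,645 ÷ 6,600 = 40.1%, within the 41% cap
LTV: 16,100 ÷ 26,500 = 60.8%, within 85% cap
Credit 838 → row 760+; LTV 60.8% → column 59.01–71%. Grid cell → 10.35%.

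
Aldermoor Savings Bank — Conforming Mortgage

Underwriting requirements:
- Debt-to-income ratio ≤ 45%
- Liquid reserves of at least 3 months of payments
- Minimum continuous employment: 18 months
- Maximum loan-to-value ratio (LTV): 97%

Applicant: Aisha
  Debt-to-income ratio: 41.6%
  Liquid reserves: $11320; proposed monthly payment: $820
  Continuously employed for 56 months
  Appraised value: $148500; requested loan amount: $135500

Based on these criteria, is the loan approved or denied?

Approved

Debt-to-income 41.6% vs 45% cap — pass
Reserves = 11,320/820 = 13.8 months ≥ 3
Employment 56 ≥ 18 months
LTV: 135,500 ÷ 148,500 = 91.2%, within 97% cap
All criteria satisfied.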